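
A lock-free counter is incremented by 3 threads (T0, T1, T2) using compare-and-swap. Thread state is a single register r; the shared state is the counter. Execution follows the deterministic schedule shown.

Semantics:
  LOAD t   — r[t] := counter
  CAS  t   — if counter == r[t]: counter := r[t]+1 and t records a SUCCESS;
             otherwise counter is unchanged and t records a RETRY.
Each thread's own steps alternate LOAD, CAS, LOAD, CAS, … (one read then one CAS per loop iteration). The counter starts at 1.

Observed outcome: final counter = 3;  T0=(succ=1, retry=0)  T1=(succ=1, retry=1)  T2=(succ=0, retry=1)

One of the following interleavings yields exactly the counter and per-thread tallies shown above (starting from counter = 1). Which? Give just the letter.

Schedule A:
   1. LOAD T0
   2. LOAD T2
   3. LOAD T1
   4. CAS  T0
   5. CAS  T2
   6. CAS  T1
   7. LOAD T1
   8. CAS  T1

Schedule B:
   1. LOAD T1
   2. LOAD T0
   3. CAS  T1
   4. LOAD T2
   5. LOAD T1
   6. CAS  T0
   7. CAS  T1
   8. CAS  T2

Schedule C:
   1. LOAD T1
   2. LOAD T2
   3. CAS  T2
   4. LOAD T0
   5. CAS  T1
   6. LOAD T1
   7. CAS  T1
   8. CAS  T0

A

Run A:
T0 LOAD — after: cnt=1, r=1 — load
T2 LOAD — after: cnt=1, r=1 — load
T1 LOAD — after: cnt=1, r=1 — load
T0 CAS — after: cnt=2, r=1 — ok
T2 CAS — after: cnt=2, r=1 — retry
T1 CAS — after: cnt=2, r=1 — retry
T1 LOAD — after: cnt=2, r=2 — load
T1 CAS — after: cnt=3, r=2 — ok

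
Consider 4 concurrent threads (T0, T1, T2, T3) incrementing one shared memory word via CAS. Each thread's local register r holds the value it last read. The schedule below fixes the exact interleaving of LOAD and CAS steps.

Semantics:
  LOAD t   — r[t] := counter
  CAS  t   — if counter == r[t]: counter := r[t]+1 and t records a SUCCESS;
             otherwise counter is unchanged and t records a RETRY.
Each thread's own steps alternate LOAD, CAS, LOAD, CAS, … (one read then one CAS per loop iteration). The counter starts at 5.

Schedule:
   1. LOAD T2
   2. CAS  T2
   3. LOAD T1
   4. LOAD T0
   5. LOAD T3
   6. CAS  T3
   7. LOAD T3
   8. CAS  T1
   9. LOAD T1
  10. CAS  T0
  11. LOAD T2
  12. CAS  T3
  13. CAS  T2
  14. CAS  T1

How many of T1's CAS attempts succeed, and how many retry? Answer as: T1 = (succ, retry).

T1 = (0, 2)

[1] T2.load  rd  (counter 5, T2.r 5)
[2] T2.cas  hit  (counter 6, T2.r 5)
[3] T1.load  rd  (counter 6, T1.r 6)
[4] T0.load  rd  (counter 6, T0.r 6)
[5] T3.load  rd  (counter 6, T3.r 6)
[6] T3.cas  hit  (counter 7, T3.r 6)
[7] T3.load  rd  (counter 7, T3.r 7)
[8] T1.cas  miss  (counter 7, T1.r 6)
[9] T1.load  rd  (counter 7, T1.r 7)
[10] T0.cas  miss  (counter 7, T0.r 6)
[11] T2.load  rd  (counter 7, T2.r 7)
[12] T3.cas  hit  (counter 8, T3.r 7)
[13] T2.cas  miss  (counter 8, T2.r 7)
[14] T1.cas  miss  (counter 8, T1.r 7)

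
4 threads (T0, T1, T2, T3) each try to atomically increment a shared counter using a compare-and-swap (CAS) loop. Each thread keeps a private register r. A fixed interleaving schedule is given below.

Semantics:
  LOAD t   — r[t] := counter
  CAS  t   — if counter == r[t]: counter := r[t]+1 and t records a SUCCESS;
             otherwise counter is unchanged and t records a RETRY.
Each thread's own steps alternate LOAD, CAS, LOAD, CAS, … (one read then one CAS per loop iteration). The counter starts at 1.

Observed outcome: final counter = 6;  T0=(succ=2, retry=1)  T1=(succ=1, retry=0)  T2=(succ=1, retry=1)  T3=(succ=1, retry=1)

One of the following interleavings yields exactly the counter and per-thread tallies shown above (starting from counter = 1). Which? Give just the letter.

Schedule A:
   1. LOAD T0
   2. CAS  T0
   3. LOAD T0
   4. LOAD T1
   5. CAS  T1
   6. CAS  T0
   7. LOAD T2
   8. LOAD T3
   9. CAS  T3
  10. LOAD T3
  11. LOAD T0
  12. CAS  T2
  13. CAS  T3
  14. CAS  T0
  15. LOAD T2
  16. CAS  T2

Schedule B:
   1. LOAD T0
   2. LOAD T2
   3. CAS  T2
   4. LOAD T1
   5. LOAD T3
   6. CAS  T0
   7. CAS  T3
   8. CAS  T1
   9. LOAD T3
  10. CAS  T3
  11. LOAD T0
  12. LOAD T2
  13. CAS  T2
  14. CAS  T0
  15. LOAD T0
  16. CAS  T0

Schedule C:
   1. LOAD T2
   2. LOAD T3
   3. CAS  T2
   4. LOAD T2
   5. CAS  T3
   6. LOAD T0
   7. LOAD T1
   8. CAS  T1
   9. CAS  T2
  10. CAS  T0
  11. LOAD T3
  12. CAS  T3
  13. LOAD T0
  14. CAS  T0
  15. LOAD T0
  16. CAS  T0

C

Simulating candidate C:
[1] T2.load  rd  (counter 1, T2.r 1)
[2] T3.load  rd  (counter 1, T3.r 1)
[3] T2.cas  hit  (counter 2, T2.r 1)
[4] T2.load  rd  (counter 2, T2.r 2)
[5] T3.cas  miss  (counter 2, T3.r 1)
[6] T0.load  rd  (counter 2, T0.r 2)
[7] T1.load  rd  (counter 2, T1.r 2)
[8] T1.cas  hit  (counter 3, T1.r 2)
[9] T2.cas  miss  (counter 3, T2.r 2)
[10] T0.cas  miss  (counter 3, T0.r 2)
[11] T3.load  rd  (counter 3, T3.r 3)
[12] T3.cas  hit  (counter 4, T3.r 3)
[13] T0.load  rd  (counter 4, T0.r 4)
[14] T0.cas  hit  (counter 5, T0.r 4)
[15] T0.load  rd  (counter 5, T0.r 5)
[16] T0.cas  hit  (counter 6, T0.r 5)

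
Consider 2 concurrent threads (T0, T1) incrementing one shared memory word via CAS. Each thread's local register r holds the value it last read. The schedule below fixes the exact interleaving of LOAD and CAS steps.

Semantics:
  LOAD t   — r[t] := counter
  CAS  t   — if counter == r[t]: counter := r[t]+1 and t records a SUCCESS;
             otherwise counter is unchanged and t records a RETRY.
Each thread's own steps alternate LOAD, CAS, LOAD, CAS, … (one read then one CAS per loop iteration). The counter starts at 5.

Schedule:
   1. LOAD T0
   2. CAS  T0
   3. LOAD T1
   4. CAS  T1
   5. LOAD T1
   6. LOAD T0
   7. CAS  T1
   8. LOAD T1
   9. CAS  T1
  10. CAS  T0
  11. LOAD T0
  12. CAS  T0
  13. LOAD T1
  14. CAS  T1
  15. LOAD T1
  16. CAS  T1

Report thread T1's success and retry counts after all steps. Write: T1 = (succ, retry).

#1 T0 reads 5
#2 T0 CAS(5→6) writes; counter now 6
#3 T1 reads 6
#4 T1 CAS(6→7) writes; counter now 7
#5 T1 reads 7
#6 T0 reads 7
#7 T1 CAS(7→8) writes; counter now 8
#8 T1 reads 8
#9 T1 CAS(8→9) writes; counter now 9
#10 T0 CAS(7→8) fails; counter now 9
#11 T0 reads 9
#12 T0 CAS(9→10) writes; counter now 10
#13 T1 reads 10
#14 T1 CAS(10→11) writes; counter now 11
#15 T1 reads 11
#16 T1 CAS(11→12) writes; counter now 12

T1 = (5, 0)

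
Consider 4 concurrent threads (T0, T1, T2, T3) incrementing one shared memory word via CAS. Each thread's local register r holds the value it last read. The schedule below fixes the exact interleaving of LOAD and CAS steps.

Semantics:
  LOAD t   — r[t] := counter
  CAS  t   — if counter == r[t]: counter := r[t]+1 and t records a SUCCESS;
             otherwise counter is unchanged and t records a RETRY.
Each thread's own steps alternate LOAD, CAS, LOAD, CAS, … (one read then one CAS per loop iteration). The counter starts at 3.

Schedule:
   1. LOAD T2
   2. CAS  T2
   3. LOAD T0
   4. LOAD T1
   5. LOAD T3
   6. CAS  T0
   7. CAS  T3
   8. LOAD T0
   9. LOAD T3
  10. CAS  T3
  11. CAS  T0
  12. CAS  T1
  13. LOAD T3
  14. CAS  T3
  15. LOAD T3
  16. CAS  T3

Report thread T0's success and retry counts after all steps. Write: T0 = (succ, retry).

T0 = (1, 1)

   1) LOAD T2:  M=3  r_T2=3
   2) CAS  T2:  M=4  r_T2=3 ✓
   3) LOAD T0:  M=4  r_T0=4
   4) LOAD T1:  M=4  r_T1=4
   5) LOAD T3:  M=4  r_T3=4
   6) CAS  T0:  M=5  r_T0=4 ✓
   7) CAS  T3:  M=5  r_T3=4 ✗
   8) LOAD T0:  M=5  r_T0=5
   9) LOAD T3:  M=5  r_T3=5
  10) CAS  T3:  M=6  r_T3=5 ✓
  11) CAS  T0:  M=6  r_T0=5 ✗
  12) CAS  T1:  M=6  r_T1=4 ✗
  13) LOAD T3:  M=6  r_T3=6
  14) CAS  T3:  M=7  r_T3=6 ✓
  15) LOAD T3:  M=7  r_T3=7
  16) CAS  T3:  M=8  r_T3=7 ✓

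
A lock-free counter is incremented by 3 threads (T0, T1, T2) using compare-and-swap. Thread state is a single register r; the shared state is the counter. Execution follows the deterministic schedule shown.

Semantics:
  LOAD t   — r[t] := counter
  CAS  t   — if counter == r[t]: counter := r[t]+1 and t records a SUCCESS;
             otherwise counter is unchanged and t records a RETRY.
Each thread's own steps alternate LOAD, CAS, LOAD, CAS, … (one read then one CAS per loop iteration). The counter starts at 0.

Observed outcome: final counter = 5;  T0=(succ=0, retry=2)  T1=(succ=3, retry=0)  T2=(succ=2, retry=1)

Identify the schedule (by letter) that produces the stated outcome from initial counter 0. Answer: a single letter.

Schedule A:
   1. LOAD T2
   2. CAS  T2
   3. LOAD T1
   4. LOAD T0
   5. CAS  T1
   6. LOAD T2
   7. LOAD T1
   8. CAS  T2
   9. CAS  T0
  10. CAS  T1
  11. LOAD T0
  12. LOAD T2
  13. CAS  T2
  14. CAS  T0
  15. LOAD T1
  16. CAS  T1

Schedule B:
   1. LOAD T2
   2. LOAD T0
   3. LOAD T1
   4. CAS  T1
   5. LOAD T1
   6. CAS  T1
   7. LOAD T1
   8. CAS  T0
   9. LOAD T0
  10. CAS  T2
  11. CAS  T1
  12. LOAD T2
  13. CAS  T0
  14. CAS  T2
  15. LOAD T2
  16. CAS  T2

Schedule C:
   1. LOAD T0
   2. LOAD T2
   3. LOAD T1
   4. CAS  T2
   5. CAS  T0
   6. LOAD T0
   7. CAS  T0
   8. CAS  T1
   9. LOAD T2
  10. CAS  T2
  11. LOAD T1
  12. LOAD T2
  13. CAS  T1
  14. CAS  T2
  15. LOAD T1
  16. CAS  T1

Simulating candidate B:
[1] T2.load  rd  (counter 0, T2.r 0)
[2] T0.load  rd  (counter 0, T0.r 0)
[3] T1.load  rd  (counter 0, T1.r 0)
[4] T1.cas  hit  (counter 1, T1.r 0)
[5] T1.load  rd  (counter 1, T1.r 1)
[6] T1.cas  hit  (counter 2, T1.r 1)
[7] T1.load  rd  (counter 2, T1.r 2)
[8] T0.cas  miss  (counter 2, T0.r 0)
[9] T0.load  rd  (counter 2, T0.r 2)
[10] T2.cas  miss  (counter 2, T2.r 0)
[11] T1.cas  hit  (counter 3, T1.r 2)
[12] T2.load  rd  (counter 3, T2.r 3)
[13] T0.cas  miss  (counter 3, T0.r 2)
[14] T2.cas  hit  (counter 4, T2.r 3)
[15] T2.load  rd  (counter 4, T2.r 4)
[16] T2.cas  hit  (counter 5, T2.r 4)

B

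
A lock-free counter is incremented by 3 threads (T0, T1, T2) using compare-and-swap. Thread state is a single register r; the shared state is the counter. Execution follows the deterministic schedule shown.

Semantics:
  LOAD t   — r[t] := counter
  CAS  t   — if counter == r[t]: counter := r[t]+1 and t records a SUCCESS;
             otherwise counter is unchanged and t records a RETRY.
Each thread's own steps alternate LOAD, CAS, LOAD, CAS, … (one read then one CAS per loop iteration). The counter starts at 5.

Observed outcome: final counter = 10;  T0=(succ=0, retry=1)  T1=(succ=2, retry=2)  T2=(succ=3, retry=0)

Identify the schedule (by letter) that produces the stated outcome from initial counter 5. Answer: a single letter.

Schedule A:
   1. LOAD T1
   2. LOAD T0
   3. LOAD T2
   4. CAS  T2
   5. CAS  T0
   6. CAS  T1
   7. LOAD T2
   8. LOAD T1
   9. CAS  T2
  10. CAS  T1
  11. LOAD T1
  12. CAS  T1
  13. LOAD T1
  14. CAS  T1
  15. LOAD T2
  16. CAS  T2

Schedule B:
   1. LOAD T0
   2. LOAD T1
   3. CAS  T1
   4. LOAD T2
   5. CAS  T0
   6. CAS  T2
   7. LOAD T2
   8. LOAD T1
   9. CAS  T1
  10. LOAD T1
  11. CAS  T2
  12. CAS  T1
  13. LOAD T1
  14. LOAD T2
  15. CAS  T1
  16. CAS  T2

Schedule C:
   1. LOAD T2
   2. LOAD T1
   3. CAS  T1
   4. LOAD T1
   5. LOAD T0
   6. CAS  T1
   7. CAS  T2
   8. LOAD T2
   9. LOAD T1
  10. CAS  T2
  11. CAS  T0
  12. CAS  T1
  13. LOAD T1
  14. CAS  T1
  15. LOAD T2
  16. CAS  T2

A

Run A:
   1) LOAD T1:  M=5  r_T1=5
   2) LOAD T0:  M=5  r_T0=5
   3) LOAD T2:  M=5  r_T2=5
   4) CAS  T2:  M=6  r_T2=5 ✓
   5) CAS  T0:  M=6  r_T0=5 ✗
   6) CAS  T1:  M=6  r_T1=5 ✗
   7) LOAD T2:  M=6  r_T2=6
   8) LOAD T1:  M=6  r_T1=6
   9) CAS  T2:  M=7  r_T2=6 ✓
  10) CAS  T1:  M=7  r_T1=6 ✗
  11) LOAD T1:  M=7  r_T1=7
  12) CAS  T1:  M=8  r_T1=7 ✓
  13) LOAD T1:  M=8  r_T1=8
  14) CAS  T1:  M=9  r_T1=8 ✓
  15) LOAD T2:  M=9  r_T2=9
  16) CAS  T2:  M=10  r_T2=9 ✓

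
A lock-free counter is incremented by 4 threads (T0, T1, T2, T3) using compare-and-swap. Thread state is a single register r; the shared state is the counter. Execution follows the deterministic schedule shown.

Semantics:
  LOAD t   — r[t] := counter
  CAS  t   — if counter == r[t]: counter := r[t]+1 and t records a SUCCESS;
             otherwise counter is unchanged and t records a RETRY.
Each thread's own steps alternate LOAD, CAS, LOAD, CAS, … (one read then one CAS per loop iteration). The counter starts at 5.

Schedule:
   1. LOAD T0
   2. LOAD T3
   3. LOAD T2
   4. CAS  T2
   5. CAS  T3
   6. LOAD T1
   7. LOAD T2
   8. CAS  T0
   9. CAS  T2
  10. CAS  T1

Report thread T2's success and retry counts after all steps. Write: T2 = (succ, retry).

T2 = (2, 0)

1. LOAD T0 → mem=5 r[T0]=5 [LOAD]
2. LOAD T3 → mem=5 r[T3]=5 [LOAD]
3. LOAD T2 → mem=5 r[T2]=5 [LOAD]
4. CAS T2 → mem=6 r[T2]=5 [OK]
5. CAS T3 → mem=6 r[T3]=5 [RETRY]
6. LOAD T1 → mem=6 r[T1]=6 [LOAD]
7. LOAD T2 → mem=6 r[T2]=6 [LOAD]
8. CAS T0 → mem=6 r[T0]=5 [RETRY]
9. CAS T2 → mem=7 r[T2]=6 [OK]
10. CAS T1 → mem=7 r[T1]=6 [RETRY]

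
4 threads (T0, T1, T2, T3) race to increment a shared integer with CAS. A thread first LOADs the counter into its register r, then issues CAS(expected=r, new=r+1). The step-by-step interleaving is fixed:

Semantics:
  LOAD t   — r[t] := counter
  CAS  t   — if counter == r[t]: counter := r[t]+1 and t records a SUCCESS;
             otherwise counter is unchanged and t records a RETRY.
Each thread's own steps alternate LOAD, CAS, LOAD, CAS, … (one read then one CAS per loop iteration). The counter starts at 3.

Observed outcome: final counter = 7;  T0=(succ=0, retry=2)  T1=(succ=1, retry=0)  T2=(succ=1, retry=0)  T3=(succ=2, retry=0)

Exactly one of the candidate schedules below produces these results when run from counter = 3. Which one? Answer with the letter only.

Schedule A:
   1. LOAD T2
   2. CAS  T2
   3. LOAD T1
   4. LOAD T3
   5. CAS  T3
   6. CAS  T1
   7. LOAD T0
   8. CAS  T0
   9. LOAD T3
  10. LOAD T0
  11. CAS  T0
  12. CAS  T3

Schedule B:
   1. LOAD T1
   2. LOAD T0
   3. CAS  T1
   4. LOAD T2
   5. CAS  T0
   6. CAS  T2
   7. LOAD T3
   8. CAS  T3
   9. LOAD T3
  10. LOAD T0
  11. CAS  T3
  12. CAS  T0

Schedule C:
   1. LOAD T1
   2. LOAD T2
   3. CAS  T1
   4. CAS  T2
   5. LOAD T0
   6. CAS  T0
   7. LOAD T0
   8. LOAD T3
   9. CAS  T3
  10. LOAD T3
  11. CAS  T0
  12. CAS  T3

Simulating candidate B:
[1] T1.load  rd  (counter 3, T1.r 3)
[2] T0.load  rd  (counter 3, T0.r 3)
[3] T1.cas  hit  (counter 4, T1.r 3)
[4] T2.load  rd  (counter 4, T2.r 4)
[5] T0.cas  miss  (counter 4, T0.r 3)
[6] T2.cas  hit  (counter 5, T2.r 4)
[7] T3.load  rd  (counter 5, T3.r 5)
[8] T3.cas  hit  (counter 6, T3.r 5)
[9] T3.load  rd  (counter 6, T3.r 6)
[10] T0.load  rd  (counter 6, T0.r 6)
[11] T3.cas  hit  (counter 7, T3.r 6)
[12] T0.cas  miss  (counter 7, T0.r 6)

B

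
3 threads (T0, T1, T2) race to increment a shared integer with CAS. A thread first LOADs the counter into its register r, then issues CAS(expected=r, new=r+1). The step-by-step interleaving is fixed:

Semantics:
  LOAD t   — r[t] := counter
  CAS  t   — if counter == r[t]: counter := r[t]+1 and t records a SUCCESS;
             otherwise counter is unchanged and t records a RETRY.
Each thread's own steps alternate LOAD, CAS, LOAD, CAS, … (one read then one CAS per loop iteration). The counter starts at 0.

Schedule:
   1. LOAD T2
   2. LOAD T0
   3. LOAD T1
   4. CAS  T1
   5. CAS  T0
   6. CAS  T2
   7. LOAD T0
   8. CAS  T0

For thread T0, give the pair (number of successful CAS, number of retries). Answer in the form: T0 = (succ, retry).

T0 = (1, 1)

#1 T2 reads 0
#2 T0 reads 0
#3 T1 reads 0
#4 T1 CAS(0→1) writes; counter now 1
#5 T0 CAS(0→1) fails; counter now 1
#6 T2 CAS(0→1) fails; counter now 1
#7 T0 reads 1
#8 T0 CAS(1→2) writes; counter now 2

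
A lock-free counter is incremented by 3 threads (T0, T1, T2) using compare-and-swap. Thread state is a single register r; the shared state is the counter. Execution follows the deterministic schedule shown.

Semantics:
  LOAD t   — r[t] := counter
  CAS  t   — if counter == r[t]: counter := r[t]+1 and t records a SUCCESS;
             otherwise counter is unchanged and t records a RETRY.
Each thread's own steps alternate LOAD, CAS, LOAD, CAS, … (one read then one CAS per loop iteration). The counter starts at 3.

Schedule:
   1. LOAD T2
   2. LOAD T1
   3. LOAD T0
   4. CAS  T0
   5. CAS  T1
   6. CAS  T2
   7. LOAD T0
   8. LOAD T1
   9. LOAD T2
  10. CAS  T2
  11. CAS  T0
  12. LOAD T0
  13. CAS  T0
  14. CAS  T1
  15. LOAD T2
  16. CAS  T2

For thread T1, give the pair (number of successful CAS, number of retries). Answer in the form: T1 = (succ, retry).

T1 = (0, 2)

[1] T2.load  rd  (counter 3, T2.r 3)
[2] T1.load  rd  (counter 3, T1.r 3)
[3] T0.load  rd  (counter 3, T0.r 3)
[4] T0.cas  hit  (counter 4, T0.r 3)
[5] T1.cas  miss  (counter 4, T1.r 3)
[6] T2.cas  miss  (counter 4, T2.r 3)
[7] T0.load  rd  (counter 4, T0.r 4)
[8] T1.load  rd  (counter 4, T1.r 4)
[9] T2.load  rd  (counter 4, T2.r 4)
[10] T2.cas  hit  (counter 5, T2.r 4)
[11] T0.cas  miss  (counter 5, T0.r 4)
[12] T0.load  rd  (counter 5, T0.r 5)
[13] T0.cas  hit  (counter 6, T0.r 5)
[14] T1.cas  miss  (counter 6, T1.r 4)
[15] T2.load  rd  (counter 6, T2.r 6)
[16] T2.cas  hit  (counter 7, T2.r 6)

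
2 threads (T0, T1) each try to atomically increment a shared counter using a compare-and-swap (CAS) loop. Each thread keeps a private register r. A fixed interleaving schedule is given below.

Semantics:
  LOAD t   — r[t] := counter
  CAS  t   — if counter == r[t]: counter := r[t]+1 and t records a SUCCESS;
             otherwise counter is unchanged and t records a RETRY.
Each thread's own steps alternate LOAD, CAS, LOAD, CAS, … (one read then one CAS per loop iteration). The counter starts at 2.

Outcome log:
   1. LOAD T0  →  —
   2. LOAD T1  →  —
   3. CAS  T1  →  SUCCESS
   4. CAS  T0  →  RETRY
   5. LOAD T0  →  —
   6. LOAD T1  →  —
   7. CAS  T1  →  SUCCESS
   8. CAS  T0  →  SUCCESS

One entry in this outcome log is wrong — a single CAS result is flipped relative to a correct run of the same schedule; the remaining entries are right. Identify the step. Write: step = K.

step = 8

Re-executing:
T0 LOAD — after: cnt=2, r=2 — load
T1 LOAD — after: cnt=2, r=2 — load
T1 CAS — after: cnt=3, r=2 — ok
T0 CAS — after: cnt=3, r=2 — retry
T0 LOAD — after: cnt=3, r=3 — load
T1 LOAD — after: cnt=3, r=3 — load
T1 CAS — after: cnt=4, r=3 — ok
T0 CAS — after: cnt=4, r=3 — retry
Log disagrees first at step 8.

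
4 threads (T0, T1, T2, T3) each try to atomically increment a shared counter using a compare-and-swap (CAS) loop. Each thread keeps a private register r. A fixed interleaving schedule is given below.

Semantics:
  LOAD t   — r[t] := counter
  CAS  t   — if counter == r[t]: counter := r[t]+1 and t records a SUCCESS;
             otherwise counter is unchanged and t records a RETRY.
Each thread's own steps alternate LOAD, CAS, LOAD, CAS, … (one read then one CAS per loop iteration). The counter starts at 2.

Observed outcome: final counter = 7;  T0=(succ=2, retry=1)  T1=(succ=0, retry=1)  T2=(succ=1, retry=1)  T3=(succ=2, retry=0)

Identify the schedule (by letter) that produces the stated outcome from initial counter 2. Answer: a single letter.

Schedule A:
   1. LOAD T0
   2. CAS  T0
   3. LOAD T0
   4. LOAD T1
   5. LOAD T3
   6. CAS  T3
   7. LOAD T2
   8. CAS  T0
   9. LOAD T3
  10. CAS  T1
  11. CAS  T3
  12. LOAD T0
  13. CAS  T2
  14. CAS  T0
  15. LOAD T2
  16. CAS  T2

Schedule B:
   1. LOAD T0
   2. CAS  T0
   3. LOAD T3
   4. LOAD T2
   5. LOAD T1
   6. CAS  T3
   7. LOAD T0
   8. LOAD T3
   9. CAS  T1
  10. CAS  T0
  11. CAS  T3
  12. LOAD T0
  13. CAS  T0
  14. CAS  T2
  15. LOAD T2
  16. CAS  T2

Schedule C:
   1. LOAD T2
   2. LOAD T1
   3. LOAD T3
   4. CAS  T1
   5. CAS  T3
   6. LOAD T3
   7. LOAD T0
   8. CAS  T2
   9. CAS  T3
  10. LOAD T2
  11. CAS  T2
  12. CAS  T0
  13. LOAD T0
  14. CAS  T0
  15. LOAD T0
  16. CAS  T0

Tracing schedule A:
#1 T0 reads 2
#2 T0 CAS(2→3) writes; counter now 3
#3 T0 reads 3
#4 T1 reads 3
#5 T3 reads 3
#6 T3 CAS(3→4) writes; counter now 4
#7 T2 reads 4
#8 T0 CAS(3→4) fails; counter now 4
#9 T3 reads 4
#10 T1 CAS(3→4) fails; counter now 4
#11 T3 CAS(4→5) writes; counter now 5
#12 T0 reads 5
#13 T2 CAS(4→5) fails; counter now 5
#14 T0 CAS(5→6) writes; counter now 6
#15 T2 reads 6
#16 T2 CAS(6→7) writes; counter now 7

A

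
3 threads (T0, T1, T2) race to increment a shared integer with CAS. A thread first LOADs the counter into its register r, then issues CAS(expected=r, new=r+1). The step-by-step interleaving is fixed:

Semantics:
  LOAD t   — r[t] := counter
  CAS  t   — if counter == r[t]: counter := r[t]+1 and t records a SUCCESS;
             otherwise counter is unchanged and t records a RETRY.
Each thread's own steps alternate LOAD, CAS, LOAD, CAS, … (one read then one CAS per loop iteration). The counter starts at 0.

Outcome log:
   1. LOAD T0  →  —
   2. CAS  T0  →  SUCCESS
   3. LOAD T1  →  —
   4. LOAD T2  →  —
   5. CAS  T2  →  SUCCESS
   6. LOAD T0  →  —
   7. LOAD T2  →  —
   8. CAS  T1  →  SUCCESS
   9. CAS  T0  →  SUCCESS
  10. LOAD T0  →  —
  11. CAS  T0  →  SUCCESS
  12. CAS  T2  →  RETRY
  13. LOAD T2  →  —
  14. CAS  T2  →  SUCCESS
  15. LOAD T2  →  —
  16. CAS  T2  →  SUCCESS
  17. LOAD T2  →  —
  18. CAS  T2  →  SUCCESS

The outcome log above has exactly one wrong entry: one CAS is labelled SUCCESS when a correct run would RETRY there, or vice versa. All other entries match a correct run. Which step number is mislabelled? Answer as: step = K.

step = 8

Correct run:
T0 LOAD — after: cnt=0, r=0 — load
T0 CAS — after: cnt=1, r=0 — ok
T1 LOAD — after: cnt=1, r=1 — load
T2 LOAD — after: cnt=1, r=1 — load
T2 CAS — after: cnt=2, r=1 — ok
T0 LOAD — after: cnt=2, r=2 — load
T2 LOAD — after: cnt=2, r=2 — load
T1 CAS — after: cnt=2, r=1 — retry
T0 CAS — after: cnt=3, r=2 — ok
T0 LOAD — after: cnt=3, r=3 — load
T0 CAS — after: cnt=4, r=3 — ok
T2 CAS — after: cnt=4, r=2 — retry
T2 LOAD — after: cnt=4, r=4 — load
T2 CAS — after: cnt=5, r=4 — ok
T2 LOAD — after: cnt=5, r=5 — load
T2 CAS — after: cnt=6, r=5 — ok
T2 LOAD — after: cnt=6, r=6 — load
T2 CAS — after: cnt=7, r=6 — ok
Flip is step 8.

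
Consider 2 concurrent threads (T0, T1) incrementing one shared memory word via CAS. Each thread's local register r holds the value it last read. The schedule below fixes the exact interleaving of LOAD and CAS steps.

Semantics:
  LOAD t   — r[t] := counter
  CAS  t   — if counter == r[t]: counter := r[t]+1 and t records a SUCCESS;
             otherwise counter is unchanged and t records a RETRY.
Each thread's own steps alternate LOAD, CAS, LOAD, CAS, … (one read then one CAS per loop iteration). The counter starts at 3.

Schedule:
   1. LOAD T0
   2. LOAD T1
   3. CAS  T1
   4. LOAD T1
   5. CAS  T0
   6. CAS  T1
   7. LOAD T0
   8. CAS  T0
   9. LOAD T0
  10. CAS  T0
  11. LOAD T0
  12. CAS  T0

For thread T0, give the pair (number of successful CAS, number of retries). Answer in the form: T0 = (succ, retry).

[1] T0.load  rd  (counter 3, T0.r 3)
[2] T1.load  rd  (counter 3, T1.r 3)
[3] T1.cas  hit  (counter 4, T1.r 3)
[4] T1.load  rd  (counter 4, T1.r 4)
[5] T0.cas  miss  (counter 4, T0.r 3)
[6] T1.cas  hit  (counter 5, T1.r 4)
[7] T0.load  rd  (counter 5, T0.r 5)
[8] T0.cas  hit  (counter 6, T0.r 5)
[9] T0.load  rd  (counter 6, T0.r 6)
[10] T0.cas  hit  (counter 7, T0.r 6)
[11] T0.load  rd  (counter 7, T0.r 7)
[12] T0.cas  hit  (counter 8, T0.r 7)

T0 = (3, 1)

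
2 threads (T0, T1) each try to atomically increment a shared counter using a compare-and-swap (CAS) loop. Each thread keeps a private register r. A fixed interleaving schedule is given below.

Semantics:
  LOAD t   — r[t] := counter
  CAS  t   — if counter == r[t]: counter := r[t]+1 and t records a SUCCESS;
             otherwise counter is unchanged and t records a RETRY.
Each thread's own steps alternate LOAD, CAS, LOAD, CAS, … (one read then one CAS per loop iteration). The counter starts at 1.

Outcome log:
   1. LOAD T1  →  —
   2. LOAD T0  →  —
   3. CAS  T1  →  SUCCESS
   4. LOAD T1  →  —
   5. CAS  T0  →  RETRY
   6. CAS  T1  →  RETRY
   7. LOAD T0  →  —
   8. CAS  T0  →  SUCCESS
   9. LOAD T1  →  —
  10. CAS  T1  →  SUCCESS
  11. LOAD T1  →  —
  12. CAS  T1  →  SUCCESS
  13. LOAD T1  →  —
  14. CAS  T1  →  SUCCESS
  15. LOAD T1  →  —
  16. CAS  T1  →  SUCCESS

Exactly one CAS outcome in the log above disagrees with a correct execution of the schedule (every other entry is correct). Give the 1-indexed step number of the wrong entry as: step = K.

step = 6

Re-executing:
1. LOAD T1 → mem=1 r[T1]=1 [LOAD]
2. LOAD T0 → mem=1 r[T0]=1 [LOAD]
3. CAS T1 → mem=2 r[T1]=1 [OK]
4. LOAD T1 → mem=2 r[T1]=2 [LOAD]
5. CAS T0 → mem=2 r[T0]=1 [RETRY]
6. CAS T1 → mem=3 r[T1]=2 [OK]
7. LOAD T0 → mem=3 r[T0]=3 [LOAD]
8. CAS T0 → mem=4 r[T0]=3 [OK]
9. LOAD T1 → mem=4 r[T1]=4 [LOAD]
10. CAS T1 → mem=5 r[T1]=4 [OK]
11. LOAD T1 → mem=5 r[T1]=5 [LOAD]
12. CAS T1 → mem=6 r[T1]=5 [OK]
13. LOAD T1 → mem=6 r[T1]=6 [LOAD]
14. CAS T1 → mem=7 r[T1]=6 [OK]
15. LOAD T1 → mem=7 r[T1]=7 [LOAD]
16. CAS T1 → mem=8 r[T1]=7 [OK]
Log disagrees first at step 6.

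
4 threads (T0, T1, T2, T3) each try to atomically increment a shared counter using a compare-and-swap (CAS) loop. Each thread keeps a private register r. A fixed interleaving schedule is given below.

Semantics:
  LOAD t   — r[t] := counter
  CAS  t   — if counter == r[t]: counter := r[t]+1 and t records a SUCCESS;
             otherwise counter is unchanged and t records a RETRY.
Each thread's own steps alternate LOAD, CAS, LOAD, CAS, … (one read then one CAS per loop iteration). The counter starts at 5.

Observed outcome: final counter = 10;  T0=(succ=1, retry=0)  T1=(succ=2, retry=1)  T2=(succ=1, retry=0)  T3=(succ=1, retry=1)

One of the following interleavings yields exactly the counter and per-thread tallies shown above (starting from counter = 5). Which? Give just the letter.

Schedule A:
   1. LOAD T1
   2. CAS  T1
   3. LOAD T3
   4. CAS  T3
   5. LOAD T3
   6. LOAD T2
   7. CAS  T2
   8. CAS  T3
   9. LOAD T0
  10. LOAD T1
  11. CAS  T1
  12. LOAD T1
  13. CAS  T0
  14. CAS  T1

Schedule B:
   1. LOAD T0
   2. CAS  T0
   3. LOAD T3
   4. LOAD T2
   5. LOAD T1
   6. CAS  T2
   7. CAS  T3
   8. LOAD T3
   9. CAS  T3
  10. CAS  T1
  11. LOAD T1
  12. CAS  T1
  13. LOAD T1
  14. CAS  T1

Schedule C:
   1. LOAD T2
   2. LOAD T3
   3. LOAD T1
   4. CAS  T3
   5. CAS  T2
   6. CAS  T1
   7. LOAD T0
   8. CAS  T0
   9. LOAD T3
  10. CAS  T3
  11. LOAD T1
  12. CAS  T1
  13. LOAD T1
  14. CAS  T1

Simulating candidate B:
1. LOAD T0 → mem=5 r[T0]=5 [LOAD]
2. CAS T0 → mem=6 r[T0]=5 [OK]
3. LOAD T3 → mem=6 r[T3]=6 [LOAD]
4. LOAD T2 → mem=6 r[T2]=6 [LOAD]
5. LOAD T1 → mem=6 r[T1]=6 [LOAD]
6. CAS T2 → mem=7 r[T2]=6 [OK]
7. CAS T3 → mem=7 r[T3]=6 [RETRY]
8. LOAD T3 → mem=7 r[T3]=7 [LOAD]
9. CAS T3 → mem=8 r[T3]=7 [OK]
10. CAS T1 → mem=8 r[T1]=6 [RETRY]
11. LOAD T1 → mem=8 r[T1]=8 [LOAD]
12. CAS T1 → mem=9 r[T1]=8 [OK]
13. LOAD T1 → mem=9 r[T1]=9 [LOAD]
14. CAS T1 → mem=10 r[T1]=9 [OK]

B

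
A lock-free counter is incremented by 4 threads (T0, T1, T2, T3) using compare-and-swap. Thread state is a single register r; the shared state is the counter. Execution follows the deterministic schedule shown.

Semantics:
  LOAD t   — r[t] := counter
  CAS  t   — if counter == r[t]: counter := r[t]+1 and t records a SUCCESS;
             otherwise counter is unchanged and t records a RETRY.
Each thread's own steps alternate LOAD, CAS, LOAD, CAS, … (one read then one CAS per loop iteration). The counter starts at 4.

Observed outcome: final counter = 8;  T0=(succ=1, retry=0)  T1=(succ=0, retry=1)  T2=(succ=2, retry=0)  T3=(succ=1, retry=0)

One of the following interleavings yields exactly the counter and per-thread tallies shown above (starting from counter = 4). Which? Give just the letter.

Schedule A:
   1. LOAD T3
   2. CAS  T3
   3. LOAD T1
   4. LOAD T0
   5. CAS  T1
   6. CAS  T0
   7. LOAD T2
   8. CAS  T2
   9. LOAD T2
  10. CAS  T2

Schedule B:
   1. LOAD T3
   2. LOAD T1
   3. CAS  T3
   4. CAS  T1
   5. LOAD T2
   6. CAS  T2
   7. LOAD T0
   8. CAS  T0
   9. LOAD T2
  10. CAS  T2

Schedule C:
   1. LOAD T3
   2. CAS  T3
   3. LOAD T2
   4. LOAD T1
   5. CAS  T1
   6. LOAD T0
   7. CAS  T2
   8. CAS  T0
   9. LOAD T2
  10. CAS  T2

B

Tracing schedule B:
   1) LOAD T3:  M=4  r_T3=4
   2) LOAD T1:  M=4  r_T1=4
   3) CAS  T3:  M=5  r_T3=4 ✓
   4) CAS  T1:  M=5  r_T1=4 ✗
   5) LOAD T2:  M=5  r_T2=5
   6) CAS  T2:  M=6  r_T2=5 ✓
   7) LOAD T0:  M=6  r_T0=6
   8) CAS  T0:  M=7  r_T0=6 ✓
   9) LOAD T2:  M=7  r_T2=7
  10) CAS  T2:  M=8  r_T2=7 ✓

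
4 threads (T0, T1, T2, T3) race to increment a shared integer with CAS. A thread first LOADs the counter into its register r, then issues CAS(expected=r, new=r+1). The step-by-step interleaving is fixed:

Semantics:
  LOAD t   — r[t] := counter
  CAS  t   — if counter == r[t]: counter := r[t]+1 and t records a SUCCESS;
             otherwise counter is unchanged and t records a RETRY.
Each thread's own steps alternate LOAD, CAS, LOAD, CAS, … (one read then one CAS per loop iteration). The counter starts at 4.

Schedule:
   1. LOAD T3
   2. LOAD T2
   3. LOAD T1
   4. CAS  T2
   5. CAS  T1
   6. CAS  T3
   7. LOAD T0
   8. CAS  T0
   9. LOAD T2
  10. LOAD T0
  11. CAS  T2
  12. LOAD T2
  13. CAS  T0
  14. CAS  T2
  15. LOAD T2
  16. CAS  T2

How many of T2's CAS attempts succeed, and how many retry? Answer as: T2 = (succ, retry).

T2 = (4, 0)

   1) LOAD T3:  M=4  r_T3=4
   2) LOAD T2:  M=4  r_T2=4
   3) LOAD T1:  M=4  r_T1=4
   4) CAS  T2:  M=5  r_T2=4 ✓
   5) CAS  T1:  M=5  r_T1=4 ✗
   6) CAS  T3:  M=5  r_T3=4 ✗
   7) LOAD T0:  M=5  r_T0=5
   8) CAS  T0:  M=6  r_T0=5 ✓
   9) LOAD T2:  M=6  r_T2=6
  10) LOAD T0:  M=6  r_T0=6
  11) CAS  T2:  M=7  r_T2=6 ✓
  12) LOAD T2:  M=7  r_T2=7
  13) CAS  T0:  M=7  r_T0=6 ✗
  14) CAS  T2:  M=8  r_T2=7 ✓
  15) LOAD T2:  M=8  r_T2=8
  16) CAS  T2:  M=9  r_T2=8 ✓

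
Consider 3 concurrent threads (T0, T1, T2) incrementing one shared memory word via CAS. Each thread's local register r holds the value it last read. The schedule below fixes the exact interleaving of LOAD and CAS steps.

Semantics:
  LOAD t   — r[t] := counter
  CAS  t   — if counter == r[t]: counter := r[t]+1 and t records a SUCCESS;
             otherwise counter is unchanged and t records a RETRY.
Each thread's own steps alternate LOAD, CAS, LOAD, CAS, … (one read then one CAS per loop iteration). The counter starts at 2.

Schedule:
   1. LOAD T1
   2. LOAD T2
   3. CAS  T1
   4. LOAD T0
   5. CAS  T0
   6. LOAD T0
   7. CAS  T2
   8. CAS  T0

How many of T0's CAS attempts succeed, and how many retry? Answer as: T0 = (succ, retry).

[1] T1.load  rd  (counter 2, T1.r 2)
[2] T2.load  rd  (counter 2, T2.r 2)
[3] T1.cas  hit  (counter 3, T1.r 2)
[4] T0.load  rd  (counter 3, T0.r 3)
[5] T0.cas  hit  (counter 4, T0.r 3)
[6] T0.load  rd  (counter 4, T0.r 4)
[7] T2.cas  miss  (counter 4, T2.r 2)
[8] T0.cas  hit  (counter 5, T0.r 4)

T0 = (2, 0)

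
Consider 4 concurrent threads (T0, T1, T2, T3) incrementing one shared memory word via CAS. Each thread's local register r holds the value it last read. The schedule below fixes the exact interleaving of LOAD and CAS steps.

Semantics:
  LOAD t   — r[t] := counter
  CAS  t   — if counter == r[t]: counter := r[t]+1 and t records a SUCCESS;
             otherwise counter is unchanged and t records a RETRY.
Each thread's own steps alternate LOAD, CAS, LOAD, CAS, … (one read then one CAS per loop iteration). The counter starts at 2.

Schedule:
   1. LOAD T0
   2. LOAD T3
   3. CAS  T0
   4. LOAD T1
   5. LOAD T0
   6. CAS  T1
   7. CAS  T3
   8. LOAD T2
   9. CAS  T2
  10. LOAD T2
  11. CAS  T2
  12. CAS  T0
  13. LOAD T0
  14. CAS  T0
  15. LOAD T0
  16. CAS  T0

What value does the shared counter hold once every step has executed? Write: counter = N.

T0 LOAD — after: cnt=2, r=2 — load
T3 LOAD — after: cnt=2, r=2 — load
T0 CAS — after: cnt=3, r=2 — ok
T1 LOAD — after: cnt=3, r=3 — load
T0 LOAD — after: cnt=3, r=3 — load
T1 CAS — after: cnt=4, r=3 — ok
T3 CAS — after: cnt=4, r=2 — retry
T2 LOAD — after: cnt=4, r=4 — load
T2 CAS — after: cnt=5, r=4 — ok
T2 LOAD — after: cnt=5, r=5 — load
T2 CAS — after: cnt=6, r=5 — ok
T0 CAS — after: cnt=6, r=3 — retry
T0 LOAD — after: cnt=6, r=6 — load
T0 CAS — after: cnt=7, r=6 — ok
T0 LOAD — after: cnt=7, r=7 — load
T0 CAS — after: cnt=8, r=7 — ok

counter = 8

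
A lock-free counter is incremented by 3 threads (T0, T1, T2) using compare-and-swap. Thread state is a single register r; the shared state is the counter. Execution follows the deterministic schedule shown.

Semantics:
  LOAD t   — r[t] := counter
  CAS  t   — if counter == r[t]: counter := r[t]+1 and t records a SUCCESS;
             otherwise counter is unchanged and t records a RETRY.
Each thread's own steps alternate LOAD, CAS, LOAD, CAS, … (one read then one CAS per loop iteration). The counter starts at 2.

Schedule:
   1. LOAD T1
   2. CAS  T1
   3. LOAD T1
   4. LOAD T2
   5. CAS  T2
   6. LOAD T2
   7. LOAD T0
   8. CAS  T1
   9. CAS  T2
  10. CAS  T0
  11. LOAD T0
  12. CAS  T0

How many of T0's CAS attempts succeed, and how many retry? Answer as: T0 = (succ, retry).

T1 LOAD — after: cnt=2, r=2 — load
T1 CAS — after: cnt=3, r=2 — ok
T1 LOAD — after: cnt=3, r=3 — load
T2 LOAD — after: cnt=3, r=3 — load
T2 CAS — after: cnt=4, r=3 — ok
T2 LOAD — after: cnt=4, r=4 — load
T0 LOAD — after: cnt=4, r=4 — load
T1 CAS — after: cnt=4, r=3 — retry
T2 CAS — after: cnt=5, r=4 — ok
T0 CAS — after: cnt=5, r=4 — retry
T0 LOAD — after: cnt=5, r=5 — load
T0 CAS — after: cnt=6, r=5 — ok

T0 = (1, 1)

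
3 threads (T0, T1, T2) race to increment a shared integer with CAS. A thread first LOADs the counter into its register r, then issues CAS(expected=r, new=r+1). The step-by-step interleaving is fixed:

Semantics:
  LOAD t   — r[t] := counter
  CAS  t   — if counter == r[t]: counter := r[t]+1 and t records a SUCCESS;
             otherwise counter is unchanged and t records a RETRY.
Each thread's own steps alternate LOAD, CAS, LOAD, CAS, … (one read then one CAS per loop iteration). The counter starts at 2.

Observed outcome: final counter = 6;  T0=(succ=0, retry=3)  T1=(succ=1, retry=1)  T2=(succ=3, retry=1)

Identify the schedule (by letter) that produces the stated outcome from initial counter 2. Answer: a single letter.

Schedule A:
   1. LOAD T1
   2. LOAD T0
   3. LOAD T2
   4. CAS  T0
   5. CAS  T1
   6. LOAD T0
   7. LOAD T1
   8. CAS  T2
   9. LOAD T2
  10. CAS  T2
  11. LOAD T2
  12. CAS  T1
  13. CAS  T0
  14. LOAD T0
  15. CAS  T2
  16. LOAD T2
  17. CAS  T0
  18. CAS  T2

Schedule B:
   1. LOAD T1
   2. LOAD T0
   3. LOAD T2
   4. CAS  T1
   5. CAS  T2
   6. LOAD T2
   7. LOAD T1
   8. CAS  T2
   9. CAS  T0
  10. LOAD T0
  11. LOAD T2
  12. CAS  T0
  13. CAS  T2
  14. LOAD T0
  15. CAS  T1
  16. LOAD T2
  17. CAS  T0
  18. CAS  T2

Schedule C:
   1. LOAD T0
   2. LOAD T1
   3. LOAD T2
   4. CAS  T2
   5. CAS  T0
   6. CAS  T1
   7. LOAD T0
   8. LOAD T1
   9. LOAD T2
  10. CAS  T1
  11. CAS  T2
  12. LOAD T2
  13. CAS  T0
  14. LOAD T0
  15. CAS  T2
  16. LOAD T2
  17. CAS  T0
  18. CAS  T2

C

Tracing schedule C:
[1] T0.load  rd  (counter 2, T0.r 2)
[2] T1.load  rd  (counter 2, T1.r 2)
[3] T2.load  rd  (counter 2, T2.r 2)
[4] T2.cas  hit  (counter 3, T2.r 2)
[5] T0.cas  miss  (counter 3, T0.r 2)
[6] T1.cas  miss  (counter 3, T1.r 2)
[7] T0.load  rd  (counter 3, T0.r 3)
[8] T1.load  rd  (counter 3, T1.r 3)
[9] T2.load  rd  (counter 3, T2.r 3)
[10] T1.cas  hit  (counter 4, T1.r 3)
[11] T2.cas  miss  (counter 4, T2.r 3)
[12] T2.load  rd  (counter 4, T2.r 4)
[13] T0.cas  miss  (counter 4, T0.r 3)
[14] T0.load  rd  (counter 4, T0.r 4)
[15] T2.cas  hit  (counter 5, T2.r 4)
[16] T2.load  rd  (counter 5, T2.r 5)
[17] T0.cas  miss  (counter 5, T0.r 4)
[18] T2.cas  hit  (counter 6, T2.r 5)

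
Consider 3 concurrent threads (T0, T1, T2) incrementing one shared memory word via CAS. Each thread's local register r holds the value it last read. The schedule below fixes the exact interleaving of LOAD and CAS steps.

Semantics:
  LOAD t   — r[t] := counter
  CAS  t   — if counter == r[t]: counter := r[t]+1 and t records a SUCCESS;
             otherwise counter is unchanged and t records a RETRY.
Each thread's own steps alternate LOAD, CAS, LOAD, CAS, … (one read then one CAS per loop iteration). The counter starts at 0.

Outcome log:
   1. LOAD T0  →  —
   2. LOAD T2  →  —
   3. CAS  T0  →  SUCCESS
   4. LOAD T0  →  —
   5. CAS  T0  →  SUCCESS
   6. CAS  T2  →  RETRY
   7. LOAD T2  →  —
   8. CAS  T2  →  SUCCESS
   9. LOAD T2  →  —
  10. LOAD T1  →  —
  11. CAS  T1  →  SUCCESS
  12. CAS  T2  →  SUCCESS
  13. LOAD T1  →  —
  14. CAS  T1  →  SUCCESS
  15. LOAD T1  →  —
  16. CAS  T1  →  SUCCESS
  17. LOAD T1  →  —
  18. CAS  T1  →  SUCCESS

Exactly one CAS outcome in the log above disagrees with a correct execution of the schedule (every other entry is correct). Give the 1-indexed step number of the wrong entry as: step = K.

step = 12

Reference trace:
[1] T0.load  rd  (counter 0, T0.r 0)
[2] T2.load  rd  (counter 0, T2.r 0)
[3] T0.cas  hit  (counter 1, T0.r 0)
[4] T0.load  rd  (counter 1, T0.r 1)
[5] T0.cas  hit  (counter 2, T0.r 1)
[6] T2.cas  miss  (counter 2, T2.r 0)
[7] T2.load  rd  (counter 2, T2.r 2)
[8] T2.cas  hit  (counter 3, T2.r 2)
[9] T2.load  rd  (counter 3, T2.r 3)
[10] T1.load  rd  (counter 3, T1.r 3)
[11] T1.cas  hit  (counter 4, T1.r 3)
[12] T2.cas  miss  (counter 4, T2.r 3)
[13] T1.load  rd  (counter 4, T1.r 4)
[14] T1.cas  hit  (counter 5, T1.r 4)
[15] T1.load  rd  (counter 5, T1.r 5)
[16] T1.cas  hit  (counter 6, T1.r 5)
[17] T1.load  rd  (counter 6, T1.r 6)
[18] T1.cas  hit  (counter 7, T1.r 6)
Log disagrees first at step 12.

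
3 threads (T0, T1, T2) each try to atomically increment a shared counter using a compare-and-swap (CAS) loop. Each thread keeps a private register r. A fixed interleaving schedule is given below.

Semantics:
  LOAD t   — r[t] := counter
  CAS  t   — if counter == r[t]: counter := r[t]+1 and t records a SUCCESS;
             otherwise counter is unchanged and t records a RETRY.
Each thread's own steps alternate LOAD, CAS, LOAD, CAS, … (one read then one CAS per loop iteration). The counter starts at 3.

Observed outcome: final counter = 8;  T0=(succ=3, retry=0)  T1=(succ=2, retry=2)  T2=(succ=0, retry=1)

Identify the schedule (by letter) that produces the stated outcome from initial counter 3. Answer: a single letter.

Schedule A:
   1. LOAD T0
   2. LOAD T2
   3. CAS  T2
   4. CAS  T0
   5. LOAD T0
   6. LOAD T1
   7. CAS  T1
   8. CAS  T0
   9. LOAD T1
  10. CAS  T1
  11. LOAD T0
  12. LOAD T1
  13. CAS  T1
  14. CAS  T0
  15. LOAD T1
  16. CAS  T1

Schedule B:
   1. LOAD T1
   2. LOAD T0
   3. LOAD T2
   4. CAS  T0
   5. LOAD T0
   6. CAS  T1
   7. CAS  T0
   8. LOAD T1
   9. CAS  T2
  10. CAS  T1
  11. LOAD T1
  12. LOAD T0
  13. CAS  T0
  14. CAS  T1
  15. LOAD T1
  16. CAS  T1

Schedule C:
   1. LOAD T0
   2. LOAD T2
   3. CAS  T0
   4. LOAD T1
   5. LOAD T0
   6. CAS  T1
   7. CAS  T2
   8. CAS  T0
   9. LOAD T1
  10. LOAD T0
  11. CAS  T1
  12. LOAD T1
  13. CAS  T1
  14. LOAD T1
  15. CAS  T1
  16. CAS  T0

B

Run B:
   1) LOAD T1:  M=3  r_T1=3
   2) LOAD T0:  M=3  r_T0=3
   3) LOAD T2:  M=3  r_T2=3
   4) CAS  T0:  M=4  r_T0=3 ✓
   5) LOAD T0:  M=4  r_T0=4
   6) CAS  T1:  M=4  r_T1=3 ✗
   7) CAS  T0:  M=5  r_T0=4 ✓
   8) LOAD T1:  M=5  r_T1=5
   9) CAS  T2:  M=5  r_T2=3 ✗
  10) CAS  T1:  M=6  r_T1=5 ✓
  11) LOAD T1:  M=6  r_T1=6
  12) LOAD T0:  M=6  r_T0=6
  13) CAS  T0:  M=7  r_T0=6 ✓
  14) CAS  T1:  M=7  r_T1=6 ✗
  15) LOAD T1:  M=7  r_T1=7
  16) CAS  T1:  M=8  r_T1=7 ✓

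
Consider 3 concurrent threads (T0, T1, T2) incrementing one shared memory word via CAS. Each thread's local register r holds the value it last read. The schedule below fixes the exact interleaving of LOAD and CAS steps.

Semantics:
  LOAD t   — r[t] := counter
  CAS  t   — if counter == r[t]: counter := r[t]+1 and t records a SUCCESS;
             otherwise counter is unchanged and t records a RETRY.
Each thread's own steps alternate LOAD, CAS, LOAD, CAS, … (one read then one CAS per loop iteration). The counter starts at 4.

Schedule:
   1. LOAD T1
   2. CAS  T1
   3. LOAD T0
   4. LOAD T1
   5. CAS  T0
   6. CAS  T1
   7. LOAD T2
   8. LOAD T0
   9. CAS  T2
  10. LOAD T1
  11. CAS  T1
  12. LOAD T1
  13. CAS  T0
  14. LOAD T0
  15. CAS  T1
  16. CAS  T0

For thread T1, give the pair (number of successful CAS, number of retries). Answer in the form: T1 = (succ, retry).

T1 LOAD — after: cnt=4, r=4 — load
T1 CAS — after: cnt=5, r=4 — ok
T0 LOAD — after: cnt=5, r=5 — load
T1 LOAD — after: cnt=5, r=5 — load
T0 CAS — after: cnt=6, r=5 — ok
T1 CAS — after: cnt=6, r=5 — retry
T2 LOAD — after: cnt=6, r=6 — load
T0 LOAD — after: cnt=6, r=6 — load
T2 CAS — after: cnt=7, r=6 — ok
T1 LOAD — after: cnt=7, r=7 — load
T1 CAS — after: cnt=8, r=7 — ok
T1 LOAD — after: cnt=8, r=8 — load
T0 CAS — after: cnt=8, r=6 — retry
T0 LOAD — after: cnt=8, r=8 — load
T1 CAS — after: cnt=9, r=8 — ok
T0 CAS — after: cnt=9, r=8 — retry

T1 = (3, 1)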